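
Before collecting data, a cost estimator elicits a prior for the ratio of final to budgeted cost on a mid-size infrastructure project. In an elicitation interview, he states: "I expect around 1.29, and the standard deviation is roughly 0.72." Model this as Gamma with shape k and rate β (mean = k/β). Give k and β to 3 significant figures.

For Gamma(k, rate β): mean = k/β, variance = k/β², so CV = 1/√k.
CV = SD/mean = 0.72/1.29 = 0.5581, hence k = 1/CV² = 3.21.
Then β = k/mean = 3.21/1.29 = 2.49.

k ≈ 3.21, β ≈ 2.49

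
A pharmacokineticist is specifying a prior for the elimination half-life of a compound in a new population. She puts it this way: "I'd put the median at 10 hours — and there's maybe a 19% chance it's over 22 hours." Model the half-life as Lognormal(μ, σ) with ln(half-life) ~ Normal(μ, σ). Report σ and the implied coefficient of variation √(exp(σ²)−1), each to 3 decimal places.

σ ≈ 0.898, CV ≈ 1.114

If T ~ Lognormal(μ,σ) then ln T ~ Normal(μ,σ), so the p-quantile of ln T is μ + z_p·σ.
ln(10) = 2.303 and ln(22) = 3.091; z_{0.5} = 0, z_{0.81} = 0.8779.
σ = (3.091 − 2.303)/(0.8779 − (0)) = 0.898.
μ = 2.303 − (0)·0.898 = 2.303.
CV = √(exp(σ²)−1) = √(exp(0.8066)−1) = 1.114.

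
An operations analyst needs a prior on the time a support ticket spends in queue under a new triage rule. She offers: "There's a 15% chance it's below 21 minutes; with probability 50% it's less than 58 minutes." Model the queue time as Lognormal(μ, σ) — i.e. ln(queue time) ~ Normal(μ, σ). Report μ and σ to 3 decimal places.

μ ≈ 4.060, σ ≈ 0.980

If T ~ Lognormal(μ,σ) then ln T ~ Normal(μ,σ), so the p-quantile of ln T is μ + z_p·σ.
ln(21) = 3.045 and ln(58) = 4.06; z_{0.15} = -1.036, z_{0.5} = 0.
σ = (4.06 − 3.045)/(0 − (-1.036)) = 0.980.
μ = 3.045 − (-1.036)·0.980 = 4.060.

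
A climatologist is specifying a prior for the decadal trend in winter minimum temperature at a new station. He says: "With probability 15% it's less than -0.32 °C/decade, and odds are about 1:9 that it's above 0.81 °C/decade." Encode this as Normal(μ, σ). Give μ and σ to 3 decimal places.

μ = 0.185, σ = 0.487

For Normal(μ,σ), the p-quantile is μ + z_p·σ. Here z_{0.15} = -1.036, z_{0.9} = 1.282.
So -0.32 = μ − 1.036σ and 0.81 = μ + 1.282σ.
Subtracting: σ = (0.81 − -0.32)/(1.282 − (-1.036)) = 0.487.
Then μ = -0.32 − (-1.036)·0.487 = 0.185.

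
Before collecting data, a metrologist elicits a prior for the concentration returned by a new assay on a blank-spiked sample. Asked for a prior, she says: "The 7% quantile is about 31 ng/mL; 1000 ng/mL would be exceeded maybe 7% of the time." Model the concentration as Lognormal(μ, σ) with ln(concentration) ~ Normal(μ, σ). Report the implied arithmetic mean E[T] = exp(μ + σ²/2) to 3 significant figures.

If T ~ Lognormal(μ,σ) then ln T ~ Normal(μ,σ), so the p-quantile of ln T is μ + z_p·σ.
ln(31) = 3.434 and ln(1000) = 6.908; z_{0.07} = -1.476, z_{0.93} = 1.476.
σ = (6.908 − 3.434)/(1.476 − (-1.476)) = 1.177.
μ = 3.434 − (-1.476)·1.177 = 5.171.
E[T] = exp(μ + σ²/2) = exp(5.171 + 0.6926) = 352 ng/mL.

E[T] ≈ 352 ng/mL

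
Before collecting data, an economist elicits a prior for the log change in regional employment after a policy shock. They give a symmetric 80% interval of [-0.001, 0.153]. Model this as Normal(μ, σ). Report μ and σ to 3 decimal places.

μ = 0.076, σ = 0.060

A symmetric 80% interval runs μ ± z·σ with z = 1.282.
Half-width = 0.077, so σ = 0.077/1.282 = 0.060.
μ is the interval midpoint, 0.076.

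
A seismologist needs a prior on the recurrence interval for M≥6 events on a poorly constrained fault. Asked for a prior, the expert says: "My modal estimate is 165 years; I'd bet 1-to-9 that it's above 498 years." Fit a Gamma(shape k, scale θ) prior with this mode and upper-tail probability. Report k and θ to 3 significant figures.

Gamma(k,θ) with k>1 has mode (k−1)θ, so θ = 165/(k−1).
Need P(X < 498) = 0.9 with θ tied to k this way. Start at k = 2, θ = 165: P(X<498) ≈ 0.804.
Too low — raise k to concentrate. Iterating converges to k ≈ 2.56.
Then θ = 165/(2.56−1) ≈ 106.

k ≈ 2.56, θ ≈ 106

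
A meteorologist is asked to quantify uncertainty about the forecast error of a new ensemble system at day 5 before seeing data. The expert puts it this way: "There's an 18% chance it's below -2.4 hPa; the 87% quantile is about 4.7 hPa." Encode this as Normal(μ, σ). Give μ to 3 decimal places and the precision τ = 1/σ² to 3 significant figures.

The p-quantile of Normal(μ,σ) is μ + z_p·σ, with z_{0.18} = -0.9154 and z_{0.87} = 1.126.
Eliminate σ: μ = (z₂·x₁ − z₁·x₂)/(z₂ − z₁) = (1.126·-2.4 − (-0.9154)·4.7)/2.042 = 0.783.
Then σ = (x₂ − x₁)/(z₂ − z₁) = (4.7 − -2.4)/2.042 = 3.477.
Precision τ = 1/σ² = 1/3.477² = 0.0827.

μ = 0.783, τ = 0.0827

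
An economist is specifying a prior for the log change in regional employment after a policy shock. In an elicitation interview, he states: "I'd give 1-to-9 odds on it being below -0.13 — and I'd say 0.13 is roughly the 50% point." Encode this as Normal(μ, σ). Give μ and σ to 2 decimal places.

The p-quantile of Normal(μ,σ) is μ + z_p·σ, with z_{0.1} = -1.282 and z_{0.5} = 0.
Eliminate σ: μ = (z₂·x₁ − z₁·x₂)/(z₂ − z₁) = (0·-0.13 − (-1.282)·0.13)/1.282 = 0.13.
Then σ = (x₂ − x₁)/(z₂ − z₁) = (0.13 − -0.13)/1.282 = 0.20.

μ = 0.13, σ = 0.20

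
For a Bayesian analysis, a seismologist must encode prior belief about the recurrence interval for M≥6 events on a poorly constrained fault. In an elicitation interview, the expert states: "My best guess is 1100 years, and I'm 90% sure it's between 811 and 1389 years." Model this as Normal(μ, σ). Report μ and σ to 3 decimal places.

A symmetric 90% interval runs μ ± z·σ with z = 1.645.
Half-width = 289, so σ = 289/1.645 = 175.700.
μ is the stated best guess, 1100.000.

μ = 1100.000, σ = 175.700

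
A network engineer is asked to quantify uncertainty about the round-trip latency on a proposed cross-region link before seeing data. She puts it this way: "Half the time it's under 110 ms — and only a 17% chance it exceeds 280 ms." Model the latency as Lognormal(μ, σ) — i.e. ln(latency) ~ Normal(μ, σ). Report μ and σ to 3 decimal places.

If T ~ Lognormal(μ,σ) then ln T ~ Normal(μ,σ), so the p-quantile of ln T is μ + z_p·σ.
ln(110) = 4.7 and ln(280) = 5.635; z_{0.5} = 0, z_{0.83} = 0.9542.
σ = (5.635 − 4.7)/(0.9542 − (0)) = 0.979.
μ = 4.7 − (0)·0.979 = 4.700.

μ ≈ 4.700, σ ≈ 0.979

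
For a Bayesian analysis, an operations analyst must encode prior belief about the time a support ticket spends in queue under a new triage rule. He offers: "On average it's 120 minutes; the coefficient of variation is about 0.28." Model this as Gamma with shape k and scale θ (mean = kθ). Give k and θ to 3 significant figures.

k ≈ 12.8, θ ≈ 9.41

For Gamma(k, scale θ): mean = kθ, variance = kθ², so CV = 1/√k.
CV = 0.28, hence k = 1/CV² = 12.8.
Then θ = mean/k = 120/12.8 = 9.41.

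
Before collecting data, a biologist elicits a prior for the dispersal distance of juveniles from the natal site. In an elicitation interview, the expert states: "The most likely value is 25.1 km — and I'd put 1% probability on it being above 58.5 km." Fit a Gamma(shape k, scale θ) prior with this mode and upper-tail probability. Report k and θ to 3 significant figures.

Gamma(k,θ) with k>1 has mode (k−1)θ, so θ = 25.1/(k−1).
Need P(X < 58.5) = 0.99 with θ tied to k this way. Start at k = 2, θ = 25.1: P(X<58.5) ≈ 0.676.
Too low — raise k to concentrate. Iterating converges to k ≈ 7.65.
Then θ = 25.1/(7.65−1) ≈ 3.77.

k ≈ 7.65, θ ≈ 3.77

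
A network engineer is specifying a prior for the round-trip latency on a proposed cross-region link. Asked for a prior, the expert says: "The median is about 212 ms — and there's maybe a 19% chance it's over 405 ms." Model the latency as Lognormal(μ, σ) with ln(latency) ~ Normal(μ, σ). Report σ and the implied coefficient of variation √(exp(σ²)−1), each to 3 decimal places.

If T ~ Lognormal(μ,σ) then ln T ~ Normal(μ,σ), so the p-quantile of ln T is μ + z_p·σ.
ln(212) = 5.357 and ln(405) = 6.004; z_{0.5} = 0, z_{0.81} = 0.8779.
σ = (6.004 − 5.357)/(0.8779 − (0)) = 0.737.
μ = 5.357 − (0)·0.737 = 5.357.
CV = √(exp(σ²)−1) = √(exp(0.5437)−1) = 0.850.

σ ≈ 0.737, CV ≈ 0.850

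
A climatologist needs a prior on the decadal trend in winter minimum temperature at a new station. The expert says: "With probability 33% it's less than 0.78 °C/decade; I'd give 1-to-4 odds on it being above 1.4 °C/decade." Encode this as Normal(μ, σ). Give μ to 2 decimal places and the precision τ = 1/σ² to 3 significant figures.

The p-quantile of Normal(μ,σ) is μ + z_p·σ, with z_{0.33} = -0.4399 and z_{0.8} = 0.8416.
Eliminate σ: μ = (z₂·x₁ − z₁·x₂)/(z₂ − z₁) = (0.8416·0.78 − (-0.4399)·1.4)/1.282 = 0.99.
Then σ = (x₂ − x₁)/(z₂ − z₁) = (1.4 − 0.78)/1.282 = 0.48.
Precision τ = 1/σ² = 1/0.4838² = 4.27.

μ = 0.99, τ = 4.27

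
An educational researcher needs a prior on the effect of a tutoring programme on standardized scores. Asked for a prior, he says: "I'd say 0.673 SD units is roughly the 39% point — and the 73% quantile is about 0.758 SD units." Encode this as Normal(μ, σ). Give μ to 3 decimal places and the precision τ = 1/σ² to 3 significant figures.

μ = 0.700, τ = 110

For Normal(μ,σ), the p-quantile is μ + z_p·σ. Here z_{0.39} = -0.2793, z_{0.73} = 0.6128.
So 0.673 = μ − 0.2793σ and 0.758 = μ + 0.6128σ.
Subtracting: σ = (0.758 − 0.673)/(0.6128 − (-0.2793)) = 0.095.
Then μ = 0.673 − (-0.2793)·0.095 = 0.700.
Precision τ = 1/σ² = 1/0.09528² = 110.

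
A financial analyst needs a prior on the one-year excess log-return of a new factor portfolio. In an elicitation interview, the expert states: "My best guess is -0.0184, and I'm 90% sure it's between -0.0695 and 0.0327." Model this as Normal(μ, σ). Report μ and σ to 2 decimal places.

μ = -0.02, σ = 0.03

A symmetric 90% interval runs μ ± z·σ with z = 1.645.
Half-width = 0.0511, so σ = 0.0511/1.645 = 0.03.
μ is the stated best guess, -0.02.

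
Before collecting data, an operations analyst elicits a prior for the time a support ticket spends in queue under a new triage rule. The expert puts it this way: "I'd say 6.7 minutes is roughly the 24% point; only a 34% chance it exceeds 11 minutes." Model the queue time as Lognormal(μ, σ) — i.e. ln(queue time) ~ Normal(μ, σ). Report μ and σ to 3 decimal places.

μ ≈ 2.215, σ ≈ 0.443

If T ~ Lognormal(μ,σ) then ln T ~ Normal(μ,σ), so the p-quantile of ln T is μ + z_p·σ.
ln(6.7) = 1.902 and ln(11) = 2.398; z_{0.24} = -0.7063, z_{0.66} = 0.4125.
σ = (2.398 − 1.902)/(0.4125 − (-0.7063)) = 0.443.
μ = 1.902 − (-0.7063)·0.443 = 2.215.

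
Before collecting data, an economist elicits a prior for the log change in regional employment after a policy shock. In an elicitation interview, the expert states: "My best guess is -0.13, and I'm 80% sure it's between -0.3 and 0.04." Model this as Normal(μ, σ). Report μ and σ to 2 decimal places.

A symmetric 80% interval runs μ ± z·σ with z = 1.282.
Half-width = 0.17, so σ = 0.17/1.282 = 0.13.
μ is the stated best guess, -0.13.

μ = -0.13, σ = 0.13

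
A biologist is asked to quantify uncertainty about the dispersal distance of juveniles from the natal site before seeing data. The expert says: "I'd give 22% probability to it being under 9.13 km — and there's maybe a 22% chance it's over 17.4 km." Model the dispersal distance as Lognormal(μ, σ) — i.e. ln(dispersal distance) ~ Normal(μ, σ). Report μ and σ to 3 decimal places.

μ ≈ 2.534, σ ≈ 0.418

If T ~ Lognormal(μ,σ) then ln T ~ Normal(μ,σ), so the p-quantile of ln T is μ + z_p·σ.
ln(9.13) = 2.212 and ln(17.4) = 2.856; z_{0.22} = -0.7722, z_{0.78} = 0.7722.
σ = (2.856 − 2.212)/(0.7722 − (-0.7722)) = 0.418.
μ = 2.212 − (-0.7722)·0.418 = 2.534.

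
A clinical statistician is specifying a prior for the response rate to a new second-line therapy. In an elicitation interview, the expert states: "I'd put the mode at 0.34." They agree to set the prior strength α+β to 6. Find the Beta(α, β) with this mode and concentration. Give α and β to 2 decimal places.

α = 2.36, β = 3.64

For α,β > 1 the Beta mode is (α−1)/(α+β−2). With α+β = 6, the mode is (α−1)/4.
Set (α−1)/4 = 0.34 → α = 1 + 0.34·4 = 2.36.
β = 6 − α = 3.64.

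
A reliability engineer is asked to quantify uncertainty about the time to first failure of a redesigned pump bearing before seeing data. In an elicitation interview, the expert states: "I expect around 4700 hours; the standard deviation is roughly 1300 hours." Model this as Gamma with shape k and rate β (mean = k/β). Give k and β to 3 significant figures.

For Gamma(k, rate β): mean = k/β, variance = k/β², so CV = 1/√k.
CV = SD/mean = 1300/4700 = 0.2766, hence k = 1/CV² = 13.1.
Then β = k/mean = 13.1/4700 = 0.00278.

k ≈ 13.1, β ≈ 0.00278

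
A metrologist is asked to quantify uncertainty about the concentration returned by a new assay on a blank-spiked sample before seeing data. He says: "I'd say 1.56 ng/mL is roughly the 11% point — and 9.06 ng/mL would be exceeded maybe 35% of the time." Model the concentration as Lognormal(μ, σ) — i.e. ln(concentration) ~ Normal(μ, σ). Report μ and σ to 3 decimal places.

μ ≈ 1.783, σ ≈ 1.091

If T ~ Lognormal(μ,σ) then ln T ~ Normal(μ,σ), so the p-quantile of ln T is μ + z_p·σ.
ln(1.56) = 0.4447 and ln(9.06) = 2.204; z_{0.11} = -1.227, z_{0.65} = 0.3853.
σ = (2.204 − 0.4447)/(0.3853 − (-1.227)) = 1.091.
μ = 0.4447 − (-1.227)·1.091 = 1.783.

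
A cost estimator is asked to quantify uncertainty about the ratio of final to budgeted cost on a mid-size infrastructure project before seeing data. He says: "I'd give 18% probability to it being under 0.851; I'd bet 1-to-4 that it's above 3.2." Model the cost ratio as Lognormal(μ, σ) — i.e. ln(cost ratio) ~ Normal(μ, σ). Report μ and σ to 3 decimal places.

If T ~ Lognormal(μ,σ) then ln T ~ Normal(μ,σ), so the p-quantile of ln T is μ + z_p·σ.
ln(0.851) = -0.1613 and ln(3.2) = 1.163; z_{0.18} = -0.9154, z_{0.8} = 0.8416.
σ = (1.163 − -0.1613)/(0.8416 − (-0.9154)) = 0.754.
μ = -0.1613 − (-0.9154)·0.754 = 0.529.

μ ≈ 0.529, σ ≈ 0.754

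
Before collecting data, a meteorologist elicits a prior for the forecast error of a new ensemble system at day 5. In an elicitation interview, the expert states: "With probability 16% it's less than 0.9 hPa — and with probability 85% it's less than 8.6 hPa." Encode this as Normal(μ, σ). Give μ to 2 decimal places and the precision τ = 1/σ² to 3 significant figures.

The p-quantile of Normal(μ,σ) is μ + z_p·σ, with z_{0.16} = -0.9945 and z_{0.85} = 1.036.
Eliminate σ: μ = (z₂·x₁ − z₁·x₂)/(z₂ − z₁) = (1.036·0.9 − (-0.9945)·8.6)/2.031 = 4.67.
Then σ = (x₂ − x₁)/(z₂ − z₁) = (8.6 − 0.9)/2.031 = 3.79.
Precision τ = 1/σ² = 1/3.791² = 0.0696.

μ = 4.67, τ = 0.0696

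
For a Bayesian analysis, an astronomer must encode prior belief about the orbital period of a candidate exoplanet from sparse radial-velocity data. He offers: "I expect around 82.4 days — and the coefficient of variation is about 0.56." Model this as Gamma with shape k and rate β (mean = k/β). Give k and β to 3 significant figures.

For Gamma(k, rate β): mean = k/β, variance = k/β², so CV = 1/√k.
CV = 0.56, hence k = 1/CV² = 3.19.
Then β = k/mean = 3.19/82.4 = 0.0387.

k ≈ 3.19, β ≈ 0.0387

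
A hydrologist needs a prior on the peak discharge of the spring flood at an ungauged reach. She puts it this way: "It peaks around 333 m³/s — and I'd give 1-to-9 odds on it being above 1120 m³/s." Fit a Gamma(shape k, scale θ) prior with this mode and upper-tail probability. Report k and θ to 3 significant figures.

k ≈ 2.28, θ ≈ 261

Gamma(k,θ) with k>1 has mode (k−1)θ, so θ = 333/(k−1).
Need P(X < 1120) = 0.9 with θ tied to k this way. Start at k = 2, θ = 333: P(X<1120) ≈ 0.849.
Too low — raise k to concentrate. Iterating converges to k ≈ 2.28.
Then θ = 333/(2.28−1) ≈ 261.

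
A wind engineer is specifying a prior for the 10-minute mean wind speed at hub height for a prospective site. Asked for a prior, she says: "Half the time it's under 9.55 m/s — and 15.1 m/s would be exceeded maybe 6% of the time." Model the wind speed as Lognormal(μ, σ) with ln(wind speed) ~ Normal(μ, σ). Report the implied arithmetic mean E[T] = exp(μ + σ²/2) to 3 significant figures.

If T ~ Lognormal(μ,σ) then ln T ~ Normal(μ,σ), so the p-quantile of ln T is μ + z_p·σ.
ln(9.55) = 2.257 and ln(15.1) = 2.715; z_{0.5} = 0, z_{0.94} = 1.555.
σ = (2.715 − 2.257)/(1.555 − (0)) = 0.295.
μ = 2.257 − (0)·0.295 = 2.257.
E[T] = exp(μ + σ²/2) = exp(2.257 + 0.0434) = 9.97 m/s.

E[T] ≈ 9.97 m/s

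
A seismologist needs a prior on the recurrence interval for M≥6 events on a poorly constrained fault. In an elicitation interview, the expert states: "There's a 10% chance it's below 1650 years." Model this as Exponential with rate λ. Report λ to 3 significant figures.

λ ≈ 6.39e-05

P(T < 1650.0) = 1 − e^(−λ·1650.0) = 0.1, so λ = −ln(1−0.1)/1650.0 = −ln(0.9)/1650.0 = 6.39e-05.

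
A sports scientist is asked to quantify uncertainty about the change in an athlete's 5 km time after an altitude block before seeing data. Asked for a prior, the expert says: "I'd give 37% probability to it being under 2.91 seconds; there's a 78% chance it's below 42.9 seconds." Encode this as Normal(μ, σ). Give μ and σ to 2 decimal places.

μ = 14.93, σ = 36.22

The p-quantile of Normal(μ,σ) is μ + z_p·σ, with z_{0.37} = -0.3319 and z_{0.78} = 0.7722.
Eliminate σ: μ = (z₂·x₁ − z₁·x₂)/(z₂ − z₁) = (0.7722·2.91 − (-0.3319)·42.9)/1.104 = 14.93.
Then σ = (x₂ − x₁)/(z₂ − z₁) = (42.9 − 2.91)/1.104 = 36.22.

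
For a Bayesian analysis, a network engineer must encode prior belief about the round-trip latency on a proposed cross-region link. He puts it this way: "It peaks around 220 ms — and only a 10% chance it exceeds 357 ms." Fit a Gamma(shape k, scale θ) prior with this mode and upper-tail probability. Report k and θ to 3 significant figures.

k ≈ 9.03, θ ≈ 27.4

Gamma(k,θ) with k>1 has mode (k−1)θ, so θ = 220/(k−1).
Need P(X < 357) = 0.9 with θ tied to k this way. Start at k = 2, θ = 220: P(X<357) ≈ 0.482.
Too low — raise k to concentrate. Iterating converges to k ≈ 9.03.
Then θ = 220/(9.03−1) ≈ 27.4.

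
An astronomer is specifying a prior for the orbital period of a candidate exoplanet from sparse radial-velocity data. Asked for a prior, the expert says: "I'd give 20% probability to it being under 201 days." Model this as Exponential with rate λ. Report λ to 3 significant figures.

λ ≈ 0.00111

P(T < 201.0) = 1 − e^(−λ·201.0) = 0.2, so λ = −ln(1−0.2)/201.0 = −ln(0.8)/201.0 = 0.00111.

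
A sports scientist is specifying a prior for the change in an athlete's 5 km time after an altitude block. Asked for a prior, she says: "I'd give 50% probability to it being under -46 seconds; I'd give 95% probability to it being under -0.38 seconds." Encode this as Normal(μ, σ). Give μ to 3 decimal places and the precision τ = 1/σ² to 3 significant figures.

μ = -46.000, τ = 0.0013

The p-quantile of Normal(μ,σ) is μ + z_p·σ, with z_{0.5} = 0 and z_{0.95} = 1.645.
Eliminate σ: μ = (z₂·x₁ − z₁·x₂)/(z₂ − z₁) = (1.645·-46 − (0)·-0.38)/1.645 = -46.000.
Then σ = (x₂ − x₁)/(z₂ − z₁) = (-0.38 − -46)/1.645 = 27.735.
Precision τ = 1/σ² = 1/27.73² = 0.0013.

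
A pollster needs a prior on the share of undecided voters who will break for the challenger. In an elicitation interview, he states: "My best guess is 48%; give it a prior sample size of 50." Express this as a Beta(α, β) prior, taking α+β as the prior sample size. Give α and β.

Under the effective-sample-size interpretation, Beta(α, β) has prior mean α/(α+β) and prior sample size α+β.
So α+β = 50 and α/(α+β) = 0.48, giving α = 0.48·50 = 24 and β = 50 − 24 = 26.

α = 24, β = 26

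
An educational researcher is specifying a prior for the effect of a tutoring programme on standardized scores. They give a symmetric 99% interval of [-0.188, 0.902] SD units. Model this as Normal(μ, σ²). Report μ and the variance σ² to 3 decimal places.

A symmetric 99% interval runs μ ± z·σ with z = 2.576.
Half-width = 0.545, so σ = 0.545/2.576 = 0.2116 and σ² = 0.045.
μ is the interval midpoint, 0.357.

μ = 0.357, σ² = 0.045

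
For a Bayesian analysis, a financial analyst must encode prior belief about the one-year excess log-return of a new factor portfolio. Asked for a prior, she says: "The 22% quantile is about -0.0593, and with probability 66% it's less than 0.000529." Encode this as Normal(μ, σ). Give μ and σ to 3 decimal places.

μ = -0.020, σ = 0.051

For Normal(μ,σ), the p-quantile is μ + z_p·σ. Here z_{0.22} = -0.7722, z_{0.66} = 0.4125.
So -0.0593 = μ − 0.7722σ and 0.000529 = μ + 0.4125σ.
Subtracting: σ = (0.000529 − -0.0593)/(0.4125 − (-0.7722)) = 0.051.
Then μ = -0.0593 − (-0.7722)·0.051 = -0.020.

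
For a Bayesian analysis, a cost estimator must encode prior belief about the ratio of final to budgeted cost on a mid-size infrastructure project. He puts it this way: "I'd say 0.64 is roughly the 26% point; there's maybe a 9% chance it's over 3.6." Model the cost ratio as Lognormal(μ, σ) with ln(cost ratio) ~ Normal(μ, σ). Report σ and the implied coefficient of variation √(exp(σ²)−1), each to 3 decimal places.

If T ~ Lognormal(μ,σ) then ln T ~ Normal(μ,σ), so the p-quantile of ln T is μ + z_p·σ.
ln(0.64) = -0.4463 and ln(3.6) = 1.281; z_{0.26} = -0.6433, z_{0.91} = 1.341.
σ = (1.281 − -0.4463)/(1.341 − (-0.6433)) = 0.871.
μ = -0.4463 − (-0.6433)·0.871 = 0.114.
CV = √(exp(σ²)−1) = √(exp(0.7578)−1) = 1.065.

σ ≈ 0.871, CV ≈ 1.065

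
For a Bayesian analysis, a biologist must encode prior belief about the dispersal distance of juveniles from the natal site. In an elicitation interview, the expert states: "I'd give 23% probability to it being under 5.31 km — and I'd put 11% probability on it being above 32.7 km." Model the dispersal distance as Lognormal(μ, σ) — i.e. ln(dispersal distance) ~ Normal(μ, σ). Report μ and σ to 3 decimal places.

If T ~ Lognormal(μ,σ) then ln T ~ Normal(μ,σ), so the p-quantile of ln T is μ + z_p·σ.
ln(5.31) = 1.67 and ln(32.7) = 3.487; z_{0.23} = -0.7388, z_{0.89} = 1.227.
σ = (3.487 − 1.67)/(1.227 − (-0.7388)) = 0.925.
μ = 1.67 − (-0.7388)·0.925 = 2.353.

μ ≈ 2.353, σ ≈ 0.925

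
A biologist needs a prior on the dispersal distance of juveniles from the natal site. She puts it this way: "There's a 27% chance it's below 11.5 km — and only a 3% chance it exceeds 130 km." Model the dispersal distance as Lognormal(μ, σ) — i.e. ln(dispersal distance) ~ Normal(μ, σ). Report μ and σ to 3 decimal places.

If T ~ Lognormal(μ,σ) then ln T ~ Normal(μ,σ), so the p-quantile of ln T is μ + z_p·σ.
ln(11.5) = 2.442 and ln(130) = 4.868; z_{0.27} = -0.6128, z_{0.97} = 1.881.
σ = (4.868 − 2.442)/(1.881 − (-0.6128)) = 0.973.
μ = 2.442 − (-0.6128)·0.973 = 3.038.

μ ≈ 3.038, σ ≈ 0.973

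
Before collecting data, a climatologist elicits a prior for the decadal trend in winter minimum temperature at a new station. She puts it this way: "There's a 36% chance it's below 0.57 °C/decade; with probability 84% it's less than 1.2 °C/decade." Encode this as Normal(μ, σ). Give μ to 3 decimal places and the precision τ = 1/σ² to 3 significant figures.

The p-quantile of Normal(μ,σ) is μ + z_p·σ, with z_{0.36} = -0.3585 and z_{0.84} = 0.9945.
Eliminate σ: μ = (z₂·x₁ − z₁·x₂)/(z₂ − z₁) = (0.9945·0.57 − (-0.3585)·1.2)/1.353 = 0.737.
Then σ = (x₂ − x₁)/(z₂ − z₁) = (1.2 − 0.57)/1.353 = 0.466.
Precision τ = 1/σ² = 1/0.4657² = 4.61.

μ = 0.737, τ = 4.61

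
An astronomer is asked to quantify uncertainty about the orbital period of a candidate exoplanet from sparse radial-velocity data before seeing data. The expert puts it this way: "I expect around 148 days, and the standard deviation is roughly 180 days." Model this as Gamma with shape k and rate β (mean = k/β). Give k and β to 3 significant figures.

For Gamma(k, rate β): mean = k/β, variance = k/β², so CV = 1/√k.
CV = SD/mean = 180/148 = 1.216, hence k = 1/CV² = 0.676.
Then β = k/mean = 0.676/148 = 0.00457.

k ≈ 0.676, β ≈ 0.00457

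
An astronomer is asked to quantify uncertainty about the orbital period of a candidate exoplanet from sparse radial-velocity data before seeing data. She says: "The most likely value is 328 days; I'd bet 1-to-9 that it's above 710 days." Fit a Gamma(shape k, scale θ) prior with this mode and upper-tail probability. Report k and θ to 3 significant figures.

k ≈ 4.22, θ ≈ 102

Gamma(k,θ) with k>1 has mode (k−1)θ, so θ = 328/(k−1).
Need P(X < 710) = 0.9 with θ tied to k this way. Start at k = 2, θ = 328: P(X<710) ≈ 0.637.
Too low — raise k to concentrate. Iterating converges to k ≈ 4.22.
Then θ = 328/(4.22−1) ≈ 102.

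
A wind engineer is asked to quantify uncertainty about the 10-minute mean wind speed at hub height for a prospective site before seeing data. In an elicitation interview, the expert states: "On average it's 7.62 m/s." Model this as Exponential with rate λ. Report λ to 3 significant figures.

λ ≈ 0.131

Exponential mean = 1/λ, so λ = 1/7.62 = 0.131.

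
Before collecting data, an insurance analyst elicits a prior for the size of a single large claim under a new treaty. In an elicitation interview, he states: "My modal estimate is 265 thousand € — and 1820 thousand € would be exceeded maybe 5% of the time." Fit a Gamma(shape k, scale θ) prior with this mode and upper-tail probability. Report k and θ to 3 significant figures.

Gamma(k,θ) with k>1 has mode (k−1)θ, so θ = 265/(k−1).
Need P(X < 1820) = 0.95 with θ tied to k this way. Start at k = 2, θ = 265: P(X<1820) ≈ 0.992.
Too high — lower k to spread out. Iterating converges to k ≈ 1.59.
Then θ = 265/(1.59−1) ≈ 448.

k ≈ 1.59, θ ≈ 448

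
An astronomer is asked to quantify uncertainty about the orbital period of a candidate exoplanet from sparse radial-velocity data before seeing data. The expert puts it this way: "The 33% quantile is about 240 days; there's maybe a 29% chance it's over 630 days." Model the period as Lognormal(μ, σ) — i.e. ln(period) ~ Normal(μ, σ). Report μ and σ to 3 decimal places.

If T ~ Lognormal(μ,σ) then ln T ~ Normal(μ,σ), so the p-quantile of ln T is μ + z_p·σ.
ln(240) = 5.481 and ln(630) = 6.446; z_{0.33} = -0.4399, z_{0.71} = 0.5534.
σ = (6.446 − 5.481)/(0.5534 − (-0.4399)) = 0.972.
μ = 5.481 − (-0.4399)·0.972 = 5.908.

μ ≈ 5.908, σ ≈ 0.972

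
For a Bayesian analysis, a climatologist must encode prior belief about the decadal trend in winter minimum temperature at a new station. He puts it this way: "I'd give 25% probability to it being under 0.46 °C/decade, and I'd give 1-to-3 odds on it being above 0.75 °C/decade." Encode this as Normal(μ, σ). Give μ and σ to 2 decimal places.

μ = 0.60, σ = 0.21

For Normal(μ,σ), the p-quantile is μ + z_p·σ. Here z_{0.25} = -0.6745, z_{0.75} = 0.6745.
So 0.46 = μ − 0.6745σ and 0.75 = μ + 0.6745σ.
Subtracting: σ = (0.75 − 0.46)/(0.6745 − (-0.6745)) = 0.21.
Then μ = 0.46 − (-0.6745)·0.21 = 0.60.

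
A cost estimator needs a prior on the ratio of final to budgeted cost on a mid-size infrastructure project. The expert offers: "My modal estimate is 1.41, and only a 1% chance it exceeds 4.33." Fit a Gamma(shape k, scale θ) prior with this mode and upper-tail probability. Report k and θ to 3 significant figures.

k ≈ 4.56, θ ≈ 0.397

Gamma(k,θ) with k>1 has mode (k−1)θ, so θ = 1.41/(k−1).
Need P(X < 4.33) = 0.99 with θ tied to k this way. Start at k = 2, θ = 1.41: P(X<4.33) ≈ 0.811.
Too low — raise k to concentrate. Iterating converges to k ≈ 4.56.
Then θ = 1.41/(4.56−1) ≈ 0.397.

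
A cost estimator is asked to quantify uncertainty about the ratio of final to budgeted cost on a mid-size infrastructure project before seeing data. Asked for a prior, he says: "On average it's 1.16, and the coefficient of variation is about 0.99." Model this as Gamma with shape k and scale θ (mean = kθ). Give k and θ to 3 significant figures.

k ≈ 1.02, θ ≈ 1.14

For Gamma(k, scale θ): mean = kθ, variance = kθ², so CV = 1/√k.
CV = 0.99, hence k = 1/CV² = 1.02.
Then θ = mean/k = 1.16/1.02 = 1.14.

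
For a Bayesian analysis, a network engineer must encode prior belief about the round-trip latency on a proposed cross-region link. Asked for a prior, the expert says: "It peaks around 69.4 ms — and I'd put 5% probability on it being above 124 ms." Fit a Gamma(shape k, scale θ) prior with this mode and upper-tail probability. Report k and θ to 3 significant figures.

Gamma(k,θ) with k>1 has mode (k−1)θ, so θ = 69.4/(k−1).
Need P(X < 124) = 0.95 with θ tied to k this way. Start at k = 2, θ = 69.4: P(X<124) ≈ 0.533.
Too low — raise k to concentrate. Iterating converges to k ≈ 9.28.
Then θ = 69.4/(9.28−1) ≈ 8.39.

k ≈ 9.28, θ ≈ 8.39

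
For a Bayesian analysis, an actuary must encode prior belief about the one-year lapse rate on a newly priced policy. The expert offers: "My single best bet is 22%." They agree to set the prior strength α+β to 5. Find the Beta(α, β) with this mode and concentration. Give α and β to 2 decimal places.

For α,β > 1 the Beta mode is (α−1)/(α+β−2). With α+β = 5, the mode is (α−1)/3.
Set (α−1)/3 = 0.22 → α = 1 + 0.22·3 = 1.66.
β = 5 − α = 3.34.

α = 1.66, β = 3.34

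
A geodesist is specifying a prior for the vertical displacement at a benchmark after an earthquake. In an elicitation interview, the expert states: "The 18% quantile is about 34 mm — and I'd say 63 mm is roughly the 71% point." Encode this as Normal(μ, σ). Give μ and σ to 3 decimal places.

For Normal(μ,σ), the p-quantile is μ + z_p·σ. Here z_{0.18} = -0.9154, z_{0.71} = 0.5534.
So 34 = μ − 0.9154σ and 63 = μ + 0.5534σ.
Subtracting: σ = (63 − 34)/(0.5534 − (-0.9154)) = 19.745.
Then μ = 34 − (-0.9154)·19.745 = 52.074.

μ = 52.074, σ = 19.745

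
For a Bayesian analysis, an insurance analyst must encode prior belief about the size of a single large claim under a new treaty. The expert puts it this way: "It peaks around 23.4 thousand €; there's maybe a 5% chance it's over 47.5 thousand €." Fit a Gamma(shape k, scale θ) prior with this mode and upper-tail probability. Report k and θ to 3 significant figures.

k ≈ 6.52, θ ≈ 4.24

Gamma(k,θ) with k>1 has mode (k−1)θ, so θ = 23.4/(k−1).
Need P(X < 47.5) = 0.95 with θ tied to k this way. Start at k = 2, θ = 23.4: P(X<47.5) ≈ 0.602.
Too low — raise k to concentrate. Iterating converges to k ≈ 6.52.
Then θ = 23.4/(6.52−1) ≈ 4.24.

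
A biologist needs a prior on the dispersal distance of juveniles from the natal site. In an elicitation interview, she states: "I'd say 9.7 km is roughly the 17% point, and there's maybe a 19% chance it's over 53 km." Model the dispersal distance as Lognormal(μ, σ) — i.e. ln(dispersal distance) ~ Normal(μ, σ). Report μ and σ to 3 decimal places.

If T ~ Lognormal(μ,σ) then ln T ~ Normal(μ,σ), so the p-quantile of ln T is μ + z_p·σ.
ln(9.7) = 2.272 and ln(53) = 3.97; z_{0.17} = -0.9542, z_{0.81} = 0.8779.
σ = (3.97 − 2.272)/(0.8779 − (-0.9542)) = 0.927.
μ = 2.272 − (-0.9542)·0.927 = 3.157.

μ ≈ 3.157, σ ≈ 0.927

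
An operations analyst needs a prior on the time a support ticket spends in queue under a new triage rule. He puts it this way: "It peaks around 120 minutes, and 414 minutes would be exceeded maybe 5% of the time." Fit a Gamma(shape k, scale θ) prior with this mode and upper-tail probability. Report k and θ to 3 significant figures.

k ≈ 2.69, θ ≈ 71.1

Gamma(k,θ) with k>1 has mode (k−1)θ, so θ = 120/(k−1).
Need P(X < 414) = 0.95 with θ tied to k this way. Start at k = 2, θ = 120: P(X<414) ≈ 0.859.
Too low — raise k to concentrate. Iterating converges to k ≈ 2.69.
Then θ = 120/(2.69−1) ≈ 71.1.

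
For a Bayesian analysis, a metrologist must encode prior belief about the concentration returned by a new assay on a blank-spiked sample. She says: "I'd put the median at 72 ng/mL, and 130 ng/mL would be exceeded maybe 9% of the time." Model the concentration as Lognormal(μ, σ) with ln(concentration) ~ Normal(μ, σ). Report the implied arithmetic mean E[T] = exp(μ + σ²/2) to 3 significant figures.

E[T] ≈ 79.3 ng/mL

If T ~ Lognormal(μ,σ) then ln T ~ Normal(μ,σ), so the p-quantile of ln T is μ + z_p·σ.
ln(72) = 4.277 and ln(130) = 4.868; z_{0.5} = 0, z_{0.91} = 1.341.
σ = (4.868 − 4.277)/(1.341 − (0)) = 0.441.
μ = 4.277 − (0)·0.441 = 4.277.
E[T] = exp(μ + σ²/2) = exp(4.277 + 0.0971) = 79.3 ng/mL.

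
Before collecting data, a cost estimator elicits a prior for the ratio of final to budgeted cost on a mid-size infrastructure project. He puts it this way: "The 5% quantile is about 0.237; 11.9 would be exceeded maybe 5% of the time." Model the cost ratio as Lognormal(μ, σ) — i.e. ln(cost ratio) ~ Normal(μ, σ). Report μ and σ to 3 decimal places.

μ ≈ 0.518, σ ≈ 1.190

If T ~ Lognormal(μ,σ) then ln T ~ Normal(μ,σ), so the p-quantile of ln T is μ + z_p·σ.
ln(0.237) = -1.44 and ln(11.9) = 2.477; z_{0.05} = -1.645, z_{0.95} = 1.645.
σ = (2.477 − -1.44)/(1.645 − (-1.645)) = 1.190.
μ = -1.44 − (-1.645)·1.190 = 0.518.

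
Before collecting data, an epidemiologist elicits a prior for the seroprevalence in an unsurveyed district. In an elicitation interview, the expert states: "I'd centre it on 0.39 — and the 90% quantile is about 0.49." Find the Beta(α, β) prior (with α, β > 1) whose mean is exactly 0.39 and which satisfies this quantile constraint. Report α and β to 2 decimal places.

With mean 0.39 fixed, write α = 0.39s, β = 0.61s where s = α+β.
Need P(θ < 0.49) = 0.9 under Beta(0.39s, 0.61s). Normal approximation: (q−m)/√(m(1−m)/s) ≈ z_{0.9} = 1.28, so s ≈ 0.39·0.61·(1.28)²/(0.49−0.39)² = 39.1.
At s = 39.1: P(θ<0.49) ≈ 0.898. Adjusting to match 0.9 gives s ≈ 39.66.
So α = 0.39·39.66 ≈ 15.47, β = 0.61·39.66 ≈ 24.19.

α ≈ 15.47, β ≈ 24.19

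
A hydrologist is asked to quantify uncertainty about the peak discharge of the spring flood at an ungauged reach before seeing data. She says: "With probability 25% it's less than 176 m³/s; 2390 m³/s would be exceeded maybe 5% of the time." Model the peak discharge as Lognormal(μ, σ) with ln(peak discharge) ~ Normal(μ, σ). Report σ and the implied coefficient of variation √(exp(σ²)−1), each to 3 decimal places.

σ ≈ 1.125, CV ≈ 1.595

If T ~ Lognormal(μ,σ) then ln T ~ Normal(μ,σ), so the p-quantile of ln T is μ + z_p·σ.
ln(176) = 5.17 and ln(2390) = 7.779; z_{0.25} = -0.6745, z_{0.95} = 1.645.
σ = (7.779 − 5.17)/(1.645 − (-0.6745)) = 1.125.
μ = 5.17 − (-0.6745)·1.125 = 5.929.
CV = √(exp(σ²)−1) = √(exp(1.2649)−1) = 1.595.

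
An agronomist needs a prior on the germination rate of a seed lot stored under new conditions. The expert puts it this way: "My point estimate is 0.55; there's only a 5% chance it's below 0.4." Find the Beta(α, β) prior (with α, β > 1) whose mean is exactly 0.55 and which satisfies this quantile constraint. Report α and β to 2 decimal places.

With mean 0.55 fixed, write α = 0.55s, β = 0.45s where s = α+β.
Need P(θ < 0.4) = 0.05 under Beta(0.55s, 0.45s). Normal approximation: (q−m)/√(m(1−m)/s) ≈ z_{0.05} = -1.64, so s ≈ 0.55·0.45·(-1.64)²/(0.4−0.55)² = 29.8.
At s = 29.8: P(θ<0.4) ≈ 0.050. Adjusting to match 0.05 gives s ≈ 29.66.
So α = 0.55·29.66 ≈ 16.31, β = 0.45·29.66 ≈ 13.35.

α ≈ 16.31, β ≈ 13.35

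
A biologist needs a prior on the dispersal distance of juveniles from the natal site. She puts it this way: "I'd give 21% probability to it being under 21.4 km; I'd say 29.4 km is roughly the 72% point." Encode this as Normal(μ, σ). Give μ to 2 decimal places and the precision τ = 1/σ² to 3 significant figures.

The p-quantile of Normal(μ,σ) is μ + z_p·σ, with z_{0.21} = -0.8064 and z_{0.72} = 0.5828.
Eliminate σ: μ = (z₂·x₁ − z₁·x₂)/(z₂ − z₁) = (0.5828·21.4 − (-0.8064)·29.4)/1.389 = 26.04.
Then σ = (x₂ − x₁)/(z₂ − z₁) = (29.4 − 21.4)/1.389 = 5.76.
Precision τ = 1/σ² = 1/5.758² = 0.0302.

μ = 26.04, τ = 0.0302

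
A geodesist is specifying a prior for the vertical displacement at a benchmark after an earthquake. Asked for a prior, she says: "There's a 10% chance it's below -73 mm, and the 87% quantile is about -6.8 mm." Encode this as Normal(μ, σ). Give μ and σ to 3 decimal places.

The p-quantile of Normal(μ,σ) is μ + z_p·σ, with z_{0.1} = -1.282 and z_{0.87} = 1.126.
Eliminate σ: μ = (z₂·x₁ − z₁·x₂)/(z₂ − z₁) = (1.126·-73 − (-1.282)·-6.8)/2.408 = -37.767.
Then σ = (x₂ − x₁)/(z₂ − z₁) = (-6.8 − -73)/2.408 = 27.492.

μ = -37.767, σ = 27.492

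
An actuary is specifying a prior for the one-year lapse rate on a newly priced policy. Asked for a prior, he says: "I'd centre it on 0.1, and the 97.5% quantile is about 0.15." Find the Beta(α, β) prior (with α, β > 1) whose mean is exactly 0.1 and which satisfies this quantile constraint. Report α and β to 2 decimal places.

α ≈ 16.49, β ≈ 148.43

With mean 0.1 fixed, write α = 0.1s, β = 0.9s where s = α+β.
Need P(θ < 0.15) = 0.975 under Beta(0.1s, 0.9s). Normal approximation: (q−m)/√(m(1−m)/s) ≈ z_{0.975} = 1.96, so s ≈ 0.1·0.9·(1.96)²/(0.15−0.1)² = 138.3.
At s = 138.3: P(θ<0.15) ≈ 0.965. Adjusting to match 0.975 gives s ≈ 164.93.
So α = 0.1·164.93 ≈ 16.49, β = 0.9·164.93 ≈ 148.43.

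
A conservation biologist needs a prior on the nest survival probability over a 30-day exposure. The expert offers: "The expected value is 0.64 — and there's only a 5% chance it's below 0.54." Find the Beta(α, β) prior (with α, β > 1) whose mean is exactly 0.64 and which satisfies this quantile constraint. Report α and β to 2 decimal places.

With mean 0.64 fixed, write α = 0.64s, β = 0.36s where s = α+β.
Need P(θ < 0.54) = 0.05 under Beta(0.64s, 0.36s). Normal approximation: (q−m)/√(m(1−m)/s) ≈ z_{0.05} = -1.64, so s ≈ 0.64·0.36·(-1.64)²/(0.54−0.64)² = 62.3.
At s = 62.3: P(θ<0.54) ≈ 0.053. Adjusting to match 0.05 gives s ≈ 64.60.
So α = 0.64·64.60 ≈ 41.35, β = 0.36·64.60 ≈ 23.26.

α ≈ 41.35, β ≈ 23.26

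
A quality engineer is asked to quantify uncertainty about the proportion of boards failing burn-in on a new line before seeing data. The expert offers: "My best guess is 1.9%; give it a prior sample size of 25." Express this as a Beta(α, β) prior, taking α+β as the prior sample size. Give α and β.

Under the effective-sample-size interpretation, Beta(α, β) has prior mean α/(α+β) and prior sample size α+β.
So α+β = 25 and α/(α+β) = 0.019, giving α = 0.019·25 = 0.475 and β = 25 − 0.475 = 24.525.

α = 0.475, β = 24.525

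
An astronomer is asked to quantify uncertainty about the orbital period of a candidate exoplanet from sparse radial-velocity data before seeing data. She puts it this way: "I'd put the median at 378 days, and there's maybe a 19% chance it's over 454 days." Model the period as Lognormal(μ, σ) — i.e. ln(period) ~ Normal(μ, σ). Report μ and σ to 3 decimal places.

If T ~ Lognormal(μ,σ) then ln T ~ Normal(μ,σ), so the p-quantile of ln T is μ + z_p·σ.
ln(378) = 5.935 and ln(454) = 6.118; z_{0.5} = 0, z_{0.81} = 0.8779.
σ = (6.118 − 5.935)/(0.8779 − (0)) = 0.209.
μ = 5.935 − (0)·0.209 = 5.935.

μ ≈ 5.935, σ ≈ 0.209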